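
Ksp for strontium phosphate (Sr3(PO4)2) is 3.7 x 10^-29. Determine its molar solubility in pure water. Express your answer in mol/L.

s = 8.1 × 10^-7 M

Sr3(PO4)2(s) ⇌ 3 Sr^2+ + 2 PO4^3-
Ksp = [Sr^2+]^3[PO4^3-]^2
With molar solubility s: [Sr^2+] = 3s, [PO4^3-] = 2s.
So Ksp = (3s)^3 × (2s)^2 = 108s^5
s = (3.7 x 10^-29 / 108)^(1/5) = 8.1 x 10^-7 M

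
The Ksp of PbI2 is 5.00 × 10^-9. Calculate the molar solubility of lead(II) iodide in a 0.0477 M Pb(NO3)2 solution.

1.62e-4 M

PbI2(s) ⇌ Pb^2+ + 2 I^-
Ksp = [Pb^2+][I^-]^2
Let s be the molar solubility in this solution. [Pb^2+] = 0.0477 + s ≈ 0.0477, [I^-] = 2s (since Pb^2+ from Pb(NO3)2 dominates).
Ksp ≈ 0.0477 × (2s)^2
s = 1.62 × 10^-4 M
Check: s = 1.6 × 10^-4 ≪ 0.0477, so the approximation is valid.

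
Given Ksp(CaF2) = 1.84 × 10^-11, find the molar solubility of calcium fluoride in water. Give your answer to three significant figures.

s = 1.66 × 10^-4 M

CaF2(s) <=> Ca^2+ + 2 F^-
Ksp = [Ca^2+][F^-]^2
If s mol/L of CaF2 dissolves, [Ca^2+] = s and [F^-] = 2s.
Substituting: Ksp = s(2s)^2 = 4s^3
Solving, s = (1.84 × 10^-11/4)^(1/3) = 1.66 × 10^-4 M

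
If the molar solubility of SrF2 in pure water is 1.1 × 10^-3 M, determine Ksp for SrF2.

SrF2(s) ⇌ Sr^2+ + 2 F^-
With molar solubility s: [Sr^2+] = s, [F^-] = 2s.
Ksp = [Sr^2+][F^-]^2
So Ksp = s × (2s)^2 = 4s^3
Ksp = 4 × (1.1 x 10^-3)^3 = 5.3 × 10^-9

Ksp = 5.3 × 10^-9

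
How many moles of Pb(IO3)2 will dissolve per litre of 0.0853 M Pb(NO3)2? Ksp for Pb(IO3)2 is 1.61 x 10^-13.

Pb(IO3)2(s) ⇌ Pb^2+ + 2 IO3^-
Ksp = [Pb^2+][IO3^-]^2
If s mol/L dissolves here, [Pb^2+] = 0.0853 + s ≈ 0.0853, [IO3^-] = 2s (Ksp is small, so little additional dissolves).
Ksp ≈ 0.0853 × (2s)^2
s = 6.87 × 10^-7 M
Check: s = 6.9 × 10^-7 ≪ 0.0853, so the approximation is valid.

s ≈ 6.87 × 10^-7 M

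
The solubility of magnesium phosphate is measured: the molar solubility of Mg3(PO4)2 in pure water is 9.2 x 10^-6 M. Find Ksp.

Mg3(PO4)2(s) ⇌ 3 Mg^2+(aq) + 2 PO4^3-(aq)
With molar solubility s: [Mg^2+] = 3s, [PO4^3-] = 2s.
Ksp = [Mg^2+]^3[PO4^3-]^2
Substituting: Ksp = (3s)^3(2s)^2 = 108s^5
With s = 9.2 × 10^-6: Ksp = 7.1 × 10^-24

7.1 × 10^-24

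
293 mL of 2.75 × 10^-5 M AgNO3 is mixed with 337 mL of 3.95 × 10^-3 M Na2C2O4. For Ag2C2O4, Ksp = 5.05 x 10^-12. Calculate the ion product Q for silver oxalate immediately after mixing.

Q ≈ 3.46e-13

Total volume = 293 + 337 = 630 mL.
[Ag^+] = 2.75 × 10^-5 × (293/630) = 1.279 × 10^-5 M
[C2O4^2-] = 3.95 × 10^-3 × (337/630) = 2.113 x 10^-3 M
Ag2C2O4(s) ⇌ 2 Ag^+(aq) + C2O4^2-(aq), so Q = [Ag^+]^2[C2O4^2-]
Q = (1.279 x 10^-5)^2(2.113 × 10^-3) = 3.46 × 10^-13
Q < Ksp, so no precipitate of Ag2C2O4 forms.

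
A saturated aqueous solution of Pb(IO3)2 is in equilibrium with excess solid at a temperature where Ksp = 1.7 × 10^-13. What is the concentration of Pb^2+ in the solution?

Pb(IO3)2(s) <=> Pb^2+ + 2 IO3^-
Ksp = [Pb^2+][IO3^-]^2
If s mol/L of Pb(IO3)2 dissolves, [Pb^2+] = s and [IO3^-] = 2s.
Substituting: Ksp = s(2s)^2 = 4s^3
s^3 = 1.7 × 10^-13 / 4, so s = 3.49 × 10^-5 M
[Pb^2+] = s = 3.5 x 10^-5 M

3.5 × 10^-5 M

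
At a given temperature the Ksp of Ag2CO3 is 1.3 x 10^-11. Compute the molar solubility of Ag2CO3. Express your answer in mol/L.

Ag2CO3(s) ⇌ 2 Ag^+(aq) + CO3^2-(aq)
Ksp = [Ag^+]^2[CO3^2-]
If s mol/L of Ag2CO3 dissolves, [Ag^+] = 2s and [CO3^2-] = s.
So Ksp = (2s)^2 × s = 4s^3
s^3 = 1.3 x 10^-11 / 4, so s = 1.5 × 10^-4 M

1.5e-4 M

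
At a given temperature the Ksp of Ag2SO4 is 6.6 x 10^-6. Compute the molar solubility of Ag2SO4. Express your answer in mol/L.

s ≈ 0.012 M

Ag2SO4(s) ⇌ 2 Ag^+ + SO4^2-
Ksp = [Ag^+]^2[SO4^2-]
For each mole of Ag2SO4 that dissolves: [Ag^+] = 2s, [SO4^2-] = s.
Ksp = (2s)^2s = 4s^3
Solving, s = (6.6 x 10^-6/4)^(1/3) = 1.2 × 10^-2 M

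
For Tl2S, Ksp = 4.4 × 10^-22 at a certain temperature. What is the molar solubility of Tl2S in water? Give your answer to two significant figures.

s ≈ 4.8e-8 M

Tl2S(s) <=> 2 Tl^+(aq) + S^2-(aq)
Ksp = [Tl^+]^2[S^2-]
For each mole of Tl2S that dissolves: [Tl^+] = 2s, [S^2-] = s.
Ksp = (2s)^2s = 4s^3
Solving, s = (4.4 × 10^-22/4)^(1/3) = 4.8 × 10^-8 M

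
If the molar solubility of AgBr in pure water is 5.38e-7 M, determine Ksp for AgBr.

AgBr(s) ⇌ Ag^+(aq) + Br^-(aq)
Let s = molar solubility. Then [Ag^+] = s and [Br^-] = s.
Ksp = [Ag^+][Br^-]
Ksp = (s)(s) = s^2
Ksp = (5.38 × 10^-7)^2 = 2.89 × 10^-13

Ksp = 2.89 x 10^-13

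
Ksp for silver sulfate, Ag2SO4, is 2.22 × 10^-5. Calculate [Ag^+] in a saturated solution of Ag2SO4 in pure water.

[Ag^+] ≈ 0.0354 M

Ag2SO4(s) ⇌ 2 Ag^+(aq) + SO4^2-(aq)
Ksp = [Ag^+]^2[SO4^2-]
Let s = molar solubility. Then [Ag^+] = 2s and [SO4^2-] = s.
So Ksp = (2s)^2 × s = 4s^3
s^3 = 2.22 × 10^-5 / 4, so s = 1.771 x 10^-2 M
[Ag^+] = 2s = 3.54 × 10^-2 M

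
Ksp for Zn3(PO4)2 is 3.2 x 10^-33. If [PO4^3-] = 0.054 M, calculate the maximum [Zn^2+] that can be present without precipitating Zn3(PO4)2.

Zn3(PO4)2(s) <=> 3 Zn^2+(aq) + 2 PO4^3-(aq)
Ksp = [Zn^2+]^3[PO4^3-]^2
Precipitation begins when Q = Ksp. With [PO4^3-] = 0.054 M:
3.2 x 10^-33 = (0.054)^2 × [Zn^2+]^3
[Zn^2+] = (3.2 x 10^-33 / 2.92 x 10^-3)^(1/3) = 1.0 × 10^-10 M

1.0 × 10^-10 M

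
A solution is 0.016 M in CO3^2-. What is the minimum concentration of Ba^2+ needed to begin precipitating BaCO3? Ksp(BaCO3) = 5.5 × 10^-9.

3.4e-7 M

BaCO3(s) ⇌ Ba^2+(aq) + CO3^2-(aq)
Ksp = [Ba^2+][CO3^2-]
Precipitation begins when Q = Ksp. With [CO3^2-] = 0.016 M:
5.5 × 10^-9 = (0.016) × [Ba^2+]
[Ba^2+] = (5.5 × 10^-9 / 1.6 × 10^-2) = 3.4 × 10^-7 M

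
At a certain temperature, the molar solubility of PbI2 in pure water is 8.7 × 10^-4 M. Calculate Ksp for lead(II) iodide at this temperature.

Ksp = 2.6 x 10^-9

PbI2(s) ⇌ Pb^2+(aq) + 2 I^-(aq)
Let s = molar solubility. Then [Pb^2+] = s and [I^-] = 2s.
Ksp = [Pb^2+][I^-]^2
Substituting: Ksp = s(2s)^2 = 4s^3
Ksp = 4 × (8.7 × 10^-4)^3 = 2.6 x 10^-9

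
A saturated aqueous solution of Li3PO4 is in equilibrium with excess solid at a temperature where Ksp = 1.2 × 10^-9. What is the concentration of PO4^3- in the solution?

[PO4^3-] = 2.6e-3 M

Li3PO4(s) ⇌ 3 Li^+ + PO4^3-
Ksp = [Li^+]^3[PO4^3-]
Let s = molar solubility. Then [Li^+] = 3s and [PO4^3-] = s.
Substituting: Ksp = (3s)^3s = 27s^4
Solving, s = (1.2 × 10^-9/27)^(1/4) = 2.58 × 10^-3 M
[PO4^3-] = s = 2.6 × 10^-3 M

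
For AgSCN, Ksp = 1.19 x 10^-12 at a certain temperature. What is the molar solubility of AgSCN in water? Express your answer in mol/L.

s = 1.09 × 10^-6 M

AgSCN(s) ⇌ Ag^+(aq) + SCN^-(aq)
Ksp = [Ag^+][SCN^-]
With molar solubility s: [Ag^+] = s, [SCN^-] = s.
Ksp = s × s = s^2
s = (1.19 x 10^-12)^(1/2) = 1.09 × 10^-6 M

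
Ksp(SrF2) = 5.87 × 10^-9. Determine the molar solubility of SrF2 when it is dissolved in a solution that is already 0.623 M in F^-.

SrF2(s) ⇌ Sr^2+ + 2 F^-
Ksp = [Sr^2+][F^-]^2
If s mol/L dissolves here, [Sr^2+] = s, [F^-] = 0.623 + 2s ≈ 0.623 (since the F^- already present dominates).
Ksp ≈ s × (0.623)^2
s = 1.51 × 10^-8 M
Check: 2s = 3.0 x 10^-8 ≪ 0.623, so the approximation is valid.

s = 1.51 × 10^-8 M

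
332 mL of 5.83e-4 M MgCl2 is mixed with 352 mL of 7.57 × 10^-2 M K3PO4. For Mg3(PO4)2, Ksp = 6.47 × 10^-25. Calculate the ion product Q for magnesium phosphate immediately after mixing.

Total volume = 332 + 352 = 684 mL.
[Mg^2+] = 5.83 x 10^-4 × (332/684) = 2.830 x 10^-4 M
[PO4^3-] = 7.57 × 10^-2 × (352/684) = 3.896 x 10^-2 M
Mg3(PO4)2(s) ⇌ 3 Mg^2+(aq) + 2 PO4^3-(aq), so Q = [Mg^2+]^3[PO4^3-]^2
Q = (2.830 × 10^-4)^3(3.896 × 10^-2)^2 = 3.44 × 10^-14
Q > Ksp, so Mg3(PO4)2 will precipitate.

Q ≈ 3.44e-14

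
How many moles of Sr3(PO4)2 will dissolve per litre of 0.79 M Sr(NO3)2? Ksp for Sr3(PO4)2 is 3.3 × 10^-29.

s ≈ 4.1 x 10^-15 M

Sr3(PO4)2(s) <=> 3 Sr^2+(aq) + 2 PO4^3-(aq)
Ksp = [Sr^2+]^3[PO4^3-]^2
Let s be the molar solubility in this solution. [Sr^2+] = 0.79 + 3s ≈ 0.79, [PO4^3-] = 2s (common-ion effect: Sr^2+ is already 0.79 M).
Ksp ≈ (0.79)^3 × (2s)^2
s = 4.1 × 10^-15 M
Check: 3s = 1.2 × 10^-14 ≪ 0.79, so the approximation is valid.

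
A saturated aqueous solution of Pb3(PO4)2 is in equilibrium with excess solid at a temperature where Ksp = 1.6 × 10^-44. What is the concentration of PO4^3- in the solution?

1.4e-9 M

Pb3(PO4)2(s) ⇌ 3 Pb^2+ + 2 PO4^3-
Ksp = [Pb^2+]^3[PO4^3-]^2
With molar solubility s: [Pb^2+] = 3s, [PO4^3-] = 2s.
Ksp = (3s)^3(2s)^2 = 108s^5
Solving, s = (1.6 × 10^-44/108)^(1/5) = 6.83 × 10^-10 M
[PO4^3-] = 2s = 1.4 × 10^-9 M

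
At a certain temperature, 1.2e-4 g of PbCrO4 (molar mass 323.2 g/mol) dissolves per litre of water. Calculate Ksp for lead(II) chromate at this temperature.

Molar solubility s = (1.2 × 10^-4 g/L) / (323.2 g/mol) = 3.71 × 10^-7 M.
PbCrO4(s) ⇌ Pb^2+ + CrO4^2-
Let s = molar solubility. Then [Pb^2+] = s and [CrO4^2-] = s.
Ksp = [Pb^2+][CrO4^2-]
Ksp = s^2
Ksp = (3.71 x 10^-7)^2 = 1.4 × 10^-13

1.4 × 10^-13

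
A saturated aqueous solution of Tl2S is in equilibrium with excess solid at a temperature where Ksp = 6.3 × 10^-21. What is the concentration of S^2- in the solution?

1.2 × 10^-7 M

Tl2S(s) <=> 2 Tl^+ + S^2-
Ksp = [Tl^+]^2[S^2-]
If s mol/L of Tl2S dissolves, [Tl^+] = 2s and [S^2-] = s.
Substituting: Ksp = (2s)^2s = 4s^3
s = (6.3 × 10^-21 / 4)^(1/3) = 1.16 × 10^-7 M
[S^2-] = s = 1.2 × 10^-7 M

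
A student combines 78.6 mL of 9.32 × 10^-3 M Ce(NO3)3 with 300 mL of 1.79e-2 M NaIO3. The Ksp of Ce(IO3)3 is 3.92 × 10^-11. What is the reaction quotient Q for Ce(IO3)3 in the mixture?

Q ≈ 5.52e-9

Total volume = 78.6 + 300 = 378.6 mL.
[Ce^3+] = 9.32 x 10^-3 × (78.6/378.6) = 1.935 × 10^-3 M
[IO3^-] = 1.79 × 10^-2 × (300/378.6) = 1.418 × 10^-2 M
Ce(IO3)3(s) ⇌ Ce^3+ + 3 IO3^-, so Q = [Ce^3+][IO3^-]^3
Q = (1.935 x 10^-3)(1.418 × 10^-2)^3 = 5.52 × 10^-9
Q > Ksp, so Ce(IO3)3 will precipitate.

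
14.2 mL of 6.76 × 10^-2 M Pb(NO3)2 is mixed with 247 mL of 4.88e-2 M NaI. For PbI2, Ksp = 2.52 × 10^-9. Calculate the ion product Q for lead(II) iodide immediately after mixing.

Q ≈ 7.83e-6

Total volume = 14.2 + 247 = 261.2 mL.
[Pb^2+] = 6.76 × 10^-2 × (14.2/261.2) = 3.675 × 10^-3 M
[I^-] = 4.88 × 10^-2 × (247/261.2) = 4.615 x 10^-2 M
PbI2(s) ⇌ Pb^2+(aq) + 2 I^-(aq), so Q = [Pb^2+][I^-]^2
Q = (3.675 × 10^-3)(4.615 × 10^-2)^2 = 7.83 x 10^-6
Q > Ksp, so PbI2 will precipitate.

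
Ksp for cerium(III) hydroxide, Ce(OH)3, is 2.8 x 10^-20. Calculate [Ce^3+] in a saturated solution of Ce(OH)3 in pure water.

[Ce^3+] = 5.7 × 10^-6 M

Ce(OH)3(s) ⇌ Ce^3+ + 3 OH^-
Ksp = [Ce^3+][OH^-]^3
With molar solubility s: [Ce^3+] = s, [OH^-] = 3s.
Substituting: Ksp = s(3s)^3 = 27s^4
s = (2.8 x 10^-20 / 27)^(1/4) = 5.67 x 10^-6 M
[Ce^3+] = s = 5.7 x 10^-6 M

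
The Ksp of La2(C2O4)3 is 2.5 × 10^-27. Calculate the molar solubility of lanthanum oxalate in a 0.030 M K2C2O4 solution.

s ≈ 4.8 × 10^-12 M

La2(C2O4)3(s) <=> 2 La^3+(aq) + 3 C2O4^2-(aq)
Ksp = [La^3+]^2[C2O4^2-]^3
If s mol/L dissolves here, [La^3+] = 2s, [C2O4^2-] = 0.030 + 3s ≈ 0.030 (common-ion effect: C2O4^2- is already 0.030 M).
Ksp ≈ (2s)^2 × (0.030)^3
s = 4.8 × 10^-12 M
Check: 3s = 1.4 × 10^-11 ≪ 0.030, so the approximation is valid.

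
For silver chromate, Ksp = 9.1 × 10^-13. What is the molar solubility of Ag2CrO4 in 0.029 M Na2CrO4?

Ag2CrO4(s) ⇌ 2 Ag^+ + CrO4^2-
Ksp = [Ag^+]^2[CrO4^2-]
If s mol/L dissolves here, [Ag^+] = 2s, [CrO4^2-] = 0.029 + s ≈ 0.029 (common-ion effect: CrO4^2- is already 0.029 M).
Ksp ≈ (2s)^2 × 0.029
s = 2.8 × 10^-6 M
Check: s = 2.8 × 10^-6 ≪ 0.029, so the approximation is valid.

2.8 x 10^-6 M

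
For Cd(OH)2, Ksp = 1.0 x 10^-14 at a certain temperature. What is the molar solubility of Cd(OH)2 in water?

s ≈ 1.4 × 10^-5 M

Cd(OH)2(s) ⇌ Cd^2+(aq) + 2 OH^-(aq)
Ksp = [Cd^2+][OH^-]^2
If s mol/L of Cd(OH)2 dissolves, [Cd^2+] = s and [OH^-] = 2s.
Substituting: Ksp = s(2s)^2 = 4s^3
Solving, s = (1.0 x 10^-14/4)^(1/3) = 1.4 × 10^-5 M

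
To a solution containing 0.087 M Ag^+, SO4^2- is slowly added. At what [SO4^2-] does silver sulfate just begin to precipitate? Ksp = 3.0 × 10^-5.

Ag2SO4(s) ⇌ 2 Ag^+ + SO4^2-
Ksp = [Ag^+]^2[SO4^2-]
Precipitation begins when Q = Ksp. With [Ag^+] = 0.087 M:
3.0 × 10^-5 = (0.087)^2 × [SO4^2-]
[SO4^2-] = (3.0 × 10^-5 / 7.57 x 10^-3) = 4.0 x 10^-3 M

[SO4^2-] = 4.0 × 10^-3 M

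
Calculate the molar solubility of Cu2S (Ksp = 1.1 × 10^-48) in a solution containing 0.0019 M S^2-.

Cu2S(s) <=> 2 Cu^+ + S^2-
Ksp = [Cu^+]^2[S^2-]
Let s be the molar solubility in this solution. [Cu^+] = 2s, [S^2-] = 0.0019 + s ≈ 0.0019 (common-ion effect: S^2- is already 0.0019 M).
Ksp ≈ (2s)^2 × 0.0019
s = 1.2 × 10^-23 M
Check: s = 1.2 × 10^-23 ≪ 0.0019, so the approximation is valid.

1.2 × 10^-23 M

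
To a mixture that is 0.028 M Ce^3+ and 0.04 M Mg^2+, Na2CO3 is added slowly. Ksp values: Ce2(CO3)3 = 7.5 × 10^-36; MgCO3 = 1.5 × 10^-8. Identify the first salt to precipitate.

Ce2(CO3)3

Each salt begins to precipitate when Q = Ksp, i.e. when [CO3^2-] reaches its threshold.
For Ce2(CO3)3: 7.5 × 10^-36 = (0.028)^2 × [CO3^2-]^3  ⇒  [CO3^2-] = 2.1 x 10^-11 M.
For MgCO3: 1.5 × 10^-8 = 0.04 × [CO3^2-]  ⇒  [CO3^2-] = 3.8 × 10^-7 M.
The salt with the lower threshold [CO3^2-] precipitates first: Ce2(CO3)3.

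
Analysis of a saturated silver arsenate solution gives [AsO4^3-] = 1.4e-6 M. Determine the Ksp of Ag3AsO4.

Ag3AsO4(s) <=> 3 Ag^+(aq) + AsO4^3-(aq)
Stoichiometry gives [Ag^+] = (3/1)[AsO4^3-] = 4.20 x 10^-6 M.
Ksp = [Ag^+]^3[AsO4^3-]
Ksp = (4.20 x 10^-6)^3 × 1.4 × 10^-6 = 1.0 × 10^-22

Ksp ≈ 1.0 × 10^-22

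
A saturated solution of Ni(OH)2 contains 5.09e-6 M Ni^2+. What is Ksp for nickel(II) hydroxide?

Ksp ≈ 5.27e-16

Ni(OH)2(s) ⇌ Ni^2+(aq) + 2 OH^-(aq)
Stoichiometry gives [OH^-] = (2/1)[Ni^2+] = 1.018 × 10^-5 M.
Ksp = [Ni^2+][OH^-]^2
Ksp = 5.09 × 10^-6 × (1.018 × 10^-5)^2 = 5.27 × 10^-16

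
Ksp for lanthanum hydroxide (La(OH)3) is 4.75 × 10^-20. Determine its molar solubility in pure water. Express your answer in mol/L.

s = 6.48e-6 M

La(OH)3(s) ⇌ La^3+ + 3 OH^-
Ksp = [La^3+][OH^-]^3
With molar solubility s: [La^3+] = s, [OH^-] = 3s.
Substituting: Ksp = s(3s)^3 = 27s^4
s = (4.75 × 10^-20 / 27)^(1/4) = 6.48 × 10^-6 M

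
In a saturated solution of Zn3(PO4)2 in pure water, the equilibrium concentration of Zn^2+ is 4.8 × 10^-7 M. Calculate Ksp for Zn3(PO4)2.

1.1e-32

Zn3(PO4)2(s) ⇌ 3 Zn^2+(aq) + 2 PO4^3-(aq)
Stoichiometry gives [PO4^3-] = (2/3)[Zn^2+] = 3.20 × 10^-7 M.
Ksp = [Zn^2+]^3[PO4^3-]^2
Ksp = (4.8 x 10^-7)^3 × (3.20 × 10^-7)^2 = 1.1 × 10^-32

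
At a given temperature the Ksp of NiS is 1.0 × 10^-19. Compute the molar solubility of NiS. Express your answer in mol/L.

3.2 × 10^-10 M

NiS(s) <=> Ni^2+ + S^2-
Ksp = [Ni^2+][S^2-]
Let s = molar solubility. Then [Ni^2+] = s and [S^2-] = s.
Ksp = (s)(s) = s^2
s = (1.0 × 10^-19)^(1/2) = 3.2 x 10^-10 M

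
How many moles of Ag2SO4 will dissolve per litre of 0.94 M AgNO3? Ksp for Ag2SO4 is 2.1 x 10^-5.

Ag2SO4(s) ⇌ 2 Ag^+(aq) + SO4^2-(aq)
Ksp = [Ag^+]^2[SO4^2-]
Let s = moles of Ag2SO4 that dissolve per litre. [Ag^+] = 0.94 + 2s ≈ 0.94, [SO4^2-] = s (since Ag^+ from AgNO3 dominates).
Ksp ≈ (0.94)^2 × s
s = 2.4 × 10^-5 M
Check: 2s = 4.8 × 10^-5 ≪ 0.94, so the approximation is valid.

s = 2.4 × 10^-5 M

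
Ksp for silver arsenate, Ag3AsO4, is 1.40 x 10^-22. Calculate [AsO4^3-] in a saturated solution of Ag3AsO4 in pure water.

Ag3AsO4(s) ⇌ 3 Ag^+ + AsO4^3-
Ksp = [Ag^+]^3[AsO4^3-]
With molar solubility s: [Ag^+] = 3s, [AsO4^3-] = s.
So Ksp = (3s)^3 × s = 27s^4
s = (1.40 x 10^-22 / 27)^(1/4) = 1.509 × 10^-6 M
[AsO4^3-] = s = 1.51 × 10^-6 M

[AsO4^3-] ≈ 1.51e-6 M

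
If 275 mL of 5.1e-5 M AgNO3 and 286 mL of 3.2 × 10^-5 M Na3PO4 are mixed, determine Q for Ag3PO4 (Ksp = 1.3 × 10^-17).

2.5e-19

Total volume = 275 + 286 = 561 mL.
[Ag^+] = 5.1 × 10^-5 × (275/561) = 2.50 × 10^-5 M
[PO4^3-] = 3.2 x 10^-5 × (286/561) = 1.63 × 10^-5 M
Ag3PO4(s) <=> 3 Ag^+(aq) + PO4^3-(aq), so Q = [Ag^+]^3[PO4^3-]
Q = (2.50 x 10^-5)^3(1.63 x 10^-5) = 2.5 × 10^-19
Q < Ksp, so no precipitate of Ag3PO4 forms.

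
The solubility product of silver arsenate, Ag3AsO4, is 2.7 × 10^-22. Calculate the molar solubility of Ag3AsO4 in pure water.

s ≈ 1.8 × 10^-6 M

Ag3AsO4(s) ⇌ 3 Ag^+(aq) + AsO4^3-(aq)
Ksp = [Ag^+]^3[AsO4^3-]
Let s = molar solubility. Then [Ag^+] = 3s and [AsO4^3-] = s.
Ksp = (3s)^3s = 27s^4
Solving, s = (2.7 × 10^-22/27)^(1/4) = 1.8 x 10^-6 M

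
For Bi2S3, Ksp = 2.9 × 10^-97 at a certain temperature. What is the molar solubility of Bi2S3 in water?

s ≈ 1.9 × 10^-20 M

Bi2S3(s) <=> 2 Bi^3+(aq) + 3 S^2-(aq)
Ksp = [Bi^3+]^2[S^2-]^3
With molar solubility s: [Bi^3+] = 2s, [S^2-] = 3s.
Ksp = (2s)^2(3s)^3 = 108s^5
Solving, s = (2.9 × 10^-97/108)^(1/5) = 1.9 × 10^-20 M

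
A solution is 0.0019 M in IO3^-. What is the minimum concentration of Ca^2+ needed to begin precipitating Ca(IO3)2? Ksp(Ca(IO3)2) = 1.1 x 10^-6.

[Ca^2+] = 3.0 × 10^-1 M

Ca(IO3)2(s) <=> Ca^2+(aq) + 2 IO3^-(aq)
Ksp = [Ca^2+][IO3^-]^2
Precipitation begins when Q = Ksp. With [IO3^-] = 0.0019 M:
1.1 x 10^-6 = (0.0019)^2 × [Ca^2+]
[Ca^2+] = (1.1 x 10^-6 / 3.61 × 10^-6) = 3.0 x 10^-1 M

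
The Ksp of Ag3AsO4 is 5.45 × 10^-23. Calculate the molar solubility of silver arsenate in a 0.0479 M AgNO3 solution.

4.96e-19 M

Ag3AsO4(s) ⇌ 3 Ag^+ + AsO4^3-
Ksp = [Ag^+]^3[AsO4^3-]
If s mol/L dissolves here, [Ag^+] = 0.0479 + 3s ≈ 0.0479, [AsO4^3-] = s (since Ag^+ from AgNO3 dominates).
Ksp ≈ (0.0479)^3 × s
s = 4.96 × 10^-19 M
Check: 3s = 1.5 × 10^-18 ≪ 0.0479, so the approximation is valid.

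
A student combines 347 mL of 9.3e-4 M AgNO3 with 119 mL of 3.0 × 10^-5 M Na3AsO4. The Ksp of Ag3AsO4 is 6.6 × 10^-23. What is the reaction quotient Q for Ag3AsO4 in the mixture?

Q = 2.5e-15

Total volume = 347 + 119 = 466 mL.
[Ag^+] = 9.3 x 10^-4 × (347/466) = 6.93 x 10^-4 M
[AsO4^3-] = 3.0 × 10^-5 × (119/466) = 7.66 x 10^-6 M
Ag3AsO4(s) ⇌ 3 Ag^+ + AsO4^3-, so Q = [Ag^+]^3[AsO4^3-]
Q = (6.93 × 10^-4)^3(7.66 x 10^-6) = 2.5 × 10^-15
Q > Ksp, so Ag3AsO4 will precipitate.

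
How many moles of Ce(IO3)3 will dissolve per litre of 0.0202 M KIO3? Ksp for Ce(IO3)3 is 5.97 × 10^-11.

7.24e-6 M

Ce(IO3)3(s) ⇌ Ce^3+(aq) + 3 IO3^-(aq)
Ksp = [Ce^3+][IO3^-]^3
Let s be the molar solubility in this solution. [Ce^3+] = s, [IO3^-] = 0.0202 + 3s ≈ 0.0202 (since IO3^- from KIO3 dominates).
Ksp ≈ s × (0.0202)^3
s = 7.24 × 10^-6 M
Check: 3s = 2.2 x 10^-5 ≪ 0.0202, so the approximation is valid.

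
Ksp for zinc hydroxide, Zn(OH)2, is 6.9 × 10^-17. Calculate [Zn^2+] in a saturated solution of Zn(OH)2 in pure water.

[Zn^2+] = 2.6 x 10^-6 M

Zn(OH)2(s) <=> Zn^2+ + 2 OH^-
Ksp = [Zn^2+][OH^-]^2
If s mol/L of Zn(OH)2 dissolves, [Zn^2+] = s and [OH^-] = 2s.
Substituting: Ksp = s(2s)^2 = 4s^3
Solving, s = (6.9 × 10^-17/4)^(1/3) = 2.58 x 10^-6 M
[Zn^2+] = s = 2.6 × 10^-6 M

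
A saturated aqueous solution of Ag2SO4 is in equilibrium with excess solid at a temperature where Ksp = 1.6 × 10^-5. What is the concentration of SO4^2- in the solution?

[SO4^2-] = 0.016 M

Ag2SO4(s) ⇌ 2 Ag^+(aq) + SO4^2-(aq)
Ksp = [Ag^+]^2[SO4^2-]
For each mole of Ag2SO4 that dissolves: [Ag^+] = 2s, [SO4^2-] = s.
Ksp = (2s)^2s = 4s^3
s^3 = 1.6 × 10^-5 / 4, so s = 1.59 × 10^-2 M
[SO4^2-] = s = 1.6 x 10^-2 M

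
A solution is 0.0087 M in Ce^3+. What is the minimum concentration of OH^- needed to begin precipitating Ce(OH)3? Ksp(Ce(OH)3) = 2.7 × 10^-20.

1.5 x 10^-6 M

Ce(OH)3(s) <=> Ce^3+(aq) + 3 OH^-(aq)
Ksp = [Ce^3+][OH^-]^3
Precipitation begins when Q = Ksp. With [Ce^3+] = 0.0087 M:
2.7 × 10^-20 = (0.0087) × [OH^-]^3
[OH^-] = (2.7 × 10^-20 / 8.7 × 10^-3)^(1/3) = 1.5 × 10^-6 M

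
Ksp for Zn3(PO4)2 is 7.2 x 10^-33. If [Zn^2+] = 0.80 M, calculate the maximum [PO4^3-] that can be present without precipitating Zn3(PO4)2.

Zn3(PO4)2(s) ⇌ 3 Zn^2+ + 2 PO4^3-
Ksp = [Zn^2+]^3[PO4^3-]^2
Precipitation begins when Q = Ksp. With [Zn^2+] = 0.80 M:
7.2 x 10^-33 = (0.80)^3 × [PO4^3-]^2
[PO4^3-] = (7.2 x 10^-33 / 5.12 × 10^-1)^(1/2) = 1.2 x 10^-16 M

[PO4^3-] = 1.2e-16 M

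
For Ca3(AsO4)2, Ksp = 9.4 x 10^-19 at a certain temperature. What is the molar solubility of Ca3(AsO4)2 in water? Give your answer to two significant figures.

s = 9.7e-5 M

Ca3(AsO4)2(s) <=> 3 Ca^2+(aq) + 2 AsO4^3-(aq)
Ksp = [Ca^2+]^3[AsO4^3-]^2
With molar solubility s: [Ca^2+] = 3s, [AsO4^3-] = 2s.
So Ksp = (3s)^3 × (2s)^2 = 108s^5
s = (9.4 x 10^-19 / 108)^(1/5) = 9.7 × 10^-5 M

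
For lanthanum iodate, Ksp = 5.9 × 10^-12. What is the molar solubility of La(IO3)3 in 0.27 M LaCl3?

La(IO3)3(s) <=> La^3+ + 3 IO3^-
Ksp = [La^3+][IO3^-]^3
Let s be the molar solubility in this solution. [La^3+] = 0.27 + s ≈ 0.27, [IO3^-] = 3s (common-ion effect: La^3+ is already 0.27 M).
Ksp ≈ 0.27 × (3s)^3
s = 9.3 × 10^-5 M
Check: s = 9.3 × 10^-5 ≪ 0.27, so the approximation is valid.

s ≈ 9.3 × 10^-5 M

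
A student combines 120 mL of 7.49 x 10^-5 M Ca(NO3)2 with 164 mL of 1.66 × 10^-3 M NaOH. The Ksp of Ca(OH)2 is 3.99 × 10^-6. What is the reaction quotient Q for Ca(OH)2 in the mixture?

2.91 × 10^-11

Total volume = 120 + 164 = 284 mL.
[Ca^2+] = 7.49 × 10^-5 × (120/284) = 3.165 × 10^-5 M
[OH^-] = 1.66 x 10^-3 × (164/284) = 9.586 x 10^-4 M
Ca(OH)2(s) <=> Ca^2+ + 2 OH^-, so Q = [Ca^2+][OH^-]^2
Q = (3.165 × 10^-5)(9.586 × 10^-4)^2 = 2.91 × 10^-11
Q < Ksp, so no precipitate of Ca(OH)2 forms.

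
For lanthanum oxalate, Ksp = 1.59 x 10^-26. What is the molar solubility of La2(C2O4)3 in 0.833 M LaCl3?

La2(C2O4)3(s) ⇌ 2 La^3+ + 3 C2O4^2-
Ksp = [La^3+]^2[C2O4^2-]^3
If s mol/L dissolves here, [La^3+] = 0.833 + 2s ≈ 0.833, [C2O4^2-] = 3s (common-ion effect: La^3+ is already 0.833 M).
Ksp ≈ (0.833)^2 × (3s)^3
s = 9.47 × 10^-10 M
Check: 2s = 1.9 x 10^-9 ≪ 0.833, so the approximation is valid.

s = 9.47 × 10^-10 M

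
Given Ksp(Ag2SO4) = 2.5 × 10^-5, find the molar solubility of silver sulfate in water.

Ag2SO4(s) <=> 2 Ag^+ + SO4^2-
Ksp = [Ag^+]^2[SO4^2-]
Let s = molar solubility. Then [Ag^+] = 2s and [SO4^2-] = s.
Substituting: Ksp = (2s)^2s = 4s^3
s^3 = 2.5 × 10^-5 / 4, so s = 1.8 × 10^-2 M

0.018 M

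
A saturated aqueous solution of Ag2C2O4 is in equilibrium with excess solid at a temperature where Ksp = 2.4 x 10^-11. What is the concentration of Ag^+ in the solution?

[Ag^+] = 3.6 × 10^-4 M

Ag2C2O4(s) ⇌ 2 Ag^+(aq) + C2O4^2-(aq)
Ksp = [Ag^+]^2[C2O4^2-]
If s mol/L of Ag2C2O4 dissolves, [Ag^+] = 2s and [C2O4^2-] = s.
So Ksp = (2s)^2 × s = 4s^3
Solving, s = (2.4 x 10^-11/4)^(1/3) = 1.82 x 10^-4 M
[Ag^+] = 2s = 3.6 × 10^-4 M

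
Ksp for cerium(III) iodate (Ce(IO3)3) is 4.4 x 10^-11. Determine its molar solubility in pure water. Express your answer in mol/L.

1.1 x 10^-3 M

Ce(IO3)3(s) ⇌ Ce^3+ + 3 IO3^-
Ksp = [Ce^3+][IO3^-]^3
For each mole of Ce(IO3)3 that dissolves: [Ce^3+] = s, [IO3^-] = 3s.
Substituting: Ksp = s(3s)^3 = 27s^4
Solving, s = (4.4 x 10^-11/27)^(1/4) = 1.1 × 10^-3 M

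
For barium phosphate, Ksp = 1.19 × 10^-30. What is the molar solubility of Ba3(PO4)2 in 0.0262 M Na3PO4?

Ba3(PO4)2(s) <=> 3 Ba^2+ + 2 PO4^3-
Ksp = [Ba^2+]^3[PO4^3-]^2
Let s be the molar solubility in this solution. [Ba^2+] = 3s, [PO4^3-] = 0.0262 + 2s ≈ 0.0262 (Ksp is small, so little additional dissolves).
Ksp ≈ (3s)^3 × (0.0262)^2
s = 4.00 × 10^-10 M
Check: 2s = 8.0 x 10^-10 ≪ 0.0262, so the approximation is valid.

4.00e-10 M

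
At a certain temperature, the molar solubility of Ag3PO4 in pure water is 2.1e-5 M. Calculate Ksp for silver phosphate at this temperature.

Ag3PO4(s) ⇌ 3 Ag^+(aq) + PO4^3-(aq)
Let s = molar solubility. Then [Ag^+] = 3s and [PO4^3-] = s.
Ksp = [Ag^+]^3[PO4^3-]
Substituting: Ksp = (3s)^3s = 27s^4
Ksp = 27 × (2.1 x 10^-5)^4 = 5.3 x 10^-18

5.3e-18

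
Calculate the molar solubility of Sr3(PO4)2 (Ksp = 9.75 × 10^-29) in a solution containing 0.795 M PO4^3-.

s = 1.79 x 10^-10 M

Sr3(PO4)2(s) ⇌ 3 Sr^2+ + 2 PO4^3-
Ksp = [Sr^2+]^3[PO4^3-]^2
Let s = moles of Sr3(PO4)2 that dissolve per litre. [Sr^2+] = 3s, [PO4^3-] = 0.795 + 2s ≈ 0.795 (Ksp is small, so little additional dissolves).
Ksp ≈ (3s)^3 × (0.795)^2
s = 1.79 × 10^-10 M
Check: 2s = 3.6 × 10^-10 ≪ 0.795, so the approximation is valid.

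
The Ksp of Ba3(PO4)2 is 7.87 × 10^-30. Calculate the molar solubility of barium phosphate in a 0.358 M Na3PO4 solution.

Ba3(PO4)2(s) ⇌ 3 Ba^2+ + 2 PO4^3-
Ksp = [Ba^2+]^3[PO4^3-]^2
Let s = moles of Ba3(PO4)2 that dissolve per litre. [Ba^2+] = 3s, [PO4^3-] = 0.358 + 2s ≈ 0.358 (since PO4^3- from Na3PO4 dominates).
Ksp ≈ (3s)^3 × (0.358)^2
s = 1.32 x 10^-10 M
Check: 2s = 2.6 × 10^-10 ≪ 0.358, so the approximation is valid.

s = 1.32 × 10^-10 M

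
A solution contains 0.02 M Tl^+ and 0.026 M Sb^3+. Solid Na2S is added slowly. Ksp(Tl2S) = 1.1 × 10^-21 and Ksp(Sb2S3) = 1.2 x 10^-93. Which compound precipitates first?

Sb2S3

Precipitation of each salt starts when its ion product equals its Ksp.
For Tl2S: 1.1 × 10^-21 = (0.02)^2 × [S^2-]  ⇒  [S^2-] = 2.8 × 10^-18 M.
For Sb2S3: 1.2 x 10^-93 = (0.026)^2 × [S^2-]^3  ⇒  [S^2-] = 1.2 × 10^-30 M.
The salt with the lower threshold [S^2-] precipitates first: Sb2S3.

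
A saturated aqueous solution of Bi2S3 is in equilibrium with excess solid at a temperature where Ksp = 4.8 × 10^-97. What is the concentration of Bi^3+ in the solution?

Bi2S3(s) ⇌ 2 Bi^3+ + 3 S^2-
Ksp = [Bi^3+]^2[S^2-]^3
If s mol/L of Bi2S3 dissolves, [Bi^3+] = 2s and [S^2-] = 3s.
Ksp = (2s)^2(3s)^3 = 108s^5
s = (4.8 × 10^-97 / 108)^(1/5) = 2.14 × 10^-20 M
[Bi^3+] = 2s = 4.3 x 10^-20 M

4.3e-20 M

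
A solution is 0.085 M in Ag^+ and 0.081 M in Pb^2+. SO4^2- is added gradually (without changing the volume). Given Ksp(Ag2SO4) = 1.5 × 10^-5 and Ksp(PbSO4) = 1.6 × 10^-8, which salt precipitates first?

Each salt begins to precipitate when Q = Ksp, i.e. when [SO4^2-] reaches its threshold.
For Ag2SO4: 1.5 × 10^-5 = (0.085)^2 × [SO4^2-]  ⇒  [SO4^2-] = 2.1 × 10^-3 M.
For PbSO4: 1.6 × 10^-8 = 0.081 × [SO4^2-]  ⇒  [SO4^2-] = 2.0 × 10^-7 M.
The salt with the lower threshold [SO4^2-] precipitates first: PbSO4.

PbSO4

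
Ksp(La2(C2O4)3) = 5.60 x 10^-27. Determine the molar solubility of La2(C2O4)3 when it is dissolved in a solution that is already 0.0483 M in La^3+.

4.46 × 10^-9 M

La2(C2O4)3(s) ⇌ 2 La^3+(aq) + 3 C2O4^2-(aq)
Ksp = [La^3+]^2[C2O4^2-]^3
If s mol/L dissolves here, [La^3+] = 0.0483 + 2s ≈ 0.0483, [C2O4^2-] = 3s (since the La^3+ already present dominates).
Ksp ≈ (0.0483)^2 × (3s)^3
s = 4.46 × 10^-9 M
Check: 2s = 8.9 × 10^-9 ≪ 0.0483, so the approximation is valid.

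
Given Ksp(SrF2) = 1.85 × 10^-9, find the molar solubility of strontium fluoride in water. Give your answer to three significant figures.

s ≈ 7.73 × 10^-4 M

SrF2(s) ⇌ Sr^2+ + 2 F^-
Ksp = [Sr^2+][F^-]^2
For each mole of SrF2 that dissolves: [Sr^2+] = s, [F^-] = 2s.
Ksp = s(2s)^2 = 4s^3
Solving, s = (1.85 × 10^-9/4)^(1/3) = 7.73 × 10^-4 M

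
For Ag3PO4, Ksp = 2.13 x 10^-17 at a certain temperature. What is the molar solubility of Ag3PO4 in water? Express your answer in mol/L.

Ag3PO4(s) ⇌ 3 Ag^+ + PO4^3-
Ksp = [Ag^+]^3[PO4^3-]
Let s = molar solubility. Then [Ag^+] = 3s and [PO4^3-] = s.
Ksp = (3s)^3s = 27s^4
s^4 = 2.13 x 10^-17 / 27, so s = 2.98 × 10^-5 M

2.98 x 10^-5 M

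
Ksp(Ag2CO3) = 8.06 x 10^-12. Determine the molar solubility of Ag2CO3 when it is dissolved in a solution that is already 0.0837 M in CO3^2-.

Ag2CO3(s) ⇌ 2 Ag^+ + CO3^2-
Ksp = [Ag^+]^2[CO3^2-]
Let s be the molar solubility in this solution. [Ag^+] = 2s, [CO3^2-] = 0.0837 + s ≈ 0.0837 (common-ion effect: CO3^2- is already 0.0837 M).
Ksp ≈ (2s)^2 × 0.0837
s = 4.91 × 10^-6 M
Check: s = 4.9 × 10^-6 ≪ 0.0837, so the approximation is valid.

4.91 × 10^-6 M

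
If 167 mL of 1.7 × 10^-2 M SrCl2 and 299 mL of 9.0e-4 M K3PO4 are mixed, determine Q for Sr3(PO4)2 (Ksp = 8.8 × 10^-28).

Total volume = 167 + 299 = 466 mL.
[Sr^2+] = 1.7 x 10^-2 × (167/466) = 6.09 × 10^-3 M
[PO4^3-] = 9.0 × 10^-4 × (299/466) = 5.77 × 10^-4 M
Sr3(PO4)2(s) ⇌ 3 Sr^2+ + 2 PO4^3-, so Q = [Sr^2+]^3[PO4^3-]^2
Q = (6.09 × 10^-3)^3(5.77 x 10^-4)^2 = 7.5 × 10^-14
Q > Ksp, so Sr3(PO4)2 will precipitate.

Q ≈ 7.5 x 10^-14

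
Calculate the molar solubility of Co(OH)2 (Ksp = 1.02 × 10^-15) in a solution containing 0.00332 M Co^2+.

2.77 × 10^-7 M

Co(OH)2(s) ⇌ Co^2+(aq) + 2 OH^-(aq)
Ksp = [Co^2+][OH^-]^2
Let s be the molar solubility in this solution. [Co^2+] = 0.00332 + s ≈ 0.00332, [OH^-] = 2s (since the Co^2+ already present dominates).
Ksp ≈ 0.00332 × (2s)^2
s = 2.77 × 10^-7 M
Check: s = 2.8 x 10^-7 ≪ 0.00332, so the approximation is valid.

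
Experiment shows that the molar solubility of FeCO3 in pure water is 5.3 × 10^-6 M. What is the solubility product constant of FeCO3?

FeCO3(s) ⇌ Fe^2+ + CO3^2-
For each mole of FeCO3 that dissolves: [Fe^2+] = s, [CO3^2-] = s.
Ksp = [Fe^2+][CO3^2-]
Ksp = s × s = s^2
Ksp = (5.3 × 10^-6)^2 = 2.8 x 10^-11

Ksp = 2.8e-11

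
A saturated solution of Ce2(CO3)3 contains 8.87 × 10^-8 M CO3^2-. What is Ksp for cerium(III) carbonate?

Ksp = 2.44 x 10^-36

Ce2(CO3)3(s) ⇌ 2 Ce^3+(aq) + 3 CO3^2-(aq)
Stoichiometry gives [Ce^3+] = (2/3)[CO3^2-] = 5.913 × 10^-8 M.
Ksp = [Ce^3+]^2[CO3^2-]^3
Ksp = (5.913 × 10^-8)^2 × (8.87 × 10^-8)^3 = 2.44 x 10^-36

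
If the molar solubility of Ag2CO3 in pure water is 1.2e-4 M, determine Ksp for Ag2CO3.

Ag2CO3(s) ⇌ 2 Ag^+ + CO3^2-
If s mol/L of Ag2CO3 dissolves, [Ag^+] = 2s and [CO3^2-] = s.
Ksp = [Ag^+]^2[CO3^2-]
Substituting: Ksp = (2s)^2s = 4s^3
With s = 1.2 × 10^-4: Ksp = 6.9 x 10^-12

6.9 x 10^-12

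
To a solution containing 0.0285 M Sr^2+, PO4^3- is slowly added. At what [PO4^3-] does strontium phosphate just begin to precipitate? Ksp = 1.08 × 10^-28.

Sr3(PO4)2(s) ⇌ 3 Sr^2+(aq) + 2 PO4^3-(aq)
Ksp = [Sr^2+]^3[PO4^3-]^2
Precipitation begins when Q = Ksp. With [Sr^2+] = 0.0285 M:
1.08 × 10^-28 = (0.0285)^3 × [PO4^3-]^2
[PO4^3-] = (1.08 × 10^-28 / 2.315 x 10^-5)^(1/2) = 2.16 x 10^-12 M

2.16 x 10^-12 M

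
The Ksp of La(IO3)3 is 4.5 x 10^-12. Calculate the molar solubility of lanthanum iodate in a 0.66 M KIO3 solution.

La(IO3)3(s) <=> La^3+ + 3 IO3^-
Ksp = [La^3+][IO3^-]^3
Let s be the molar solubility in this solution. [La^3+] = s, [IO3^-] = 0.66 + 3s ≈ 0.66 (Ksp is small, so little additional dissolves).
Ksp ≈ s × (0.66)^3
s = 1.6 × 10^-11 M
Check: 3s = 4.7 x 10^-11 ≪ 0.66, so the approximation is valid.

s = 1.6 × 10^-11 M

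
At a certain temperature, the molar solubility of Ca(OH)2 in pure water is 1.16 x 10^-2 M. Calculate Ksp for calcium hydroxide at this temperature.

6.24 × 10^-6

Ca(OH)2(s) <=> Ca^2+(aq) + 2 OH^-(aq)
Let s = molar solubility. Then [Ca^2+] = s and [OH^-] = 2s.
Ksp = [Ca^2+][OH^-]^2
So Ksp = s × (2s)^2 = 4s^3
Ksp = 4 × (1.16 × 10^-2)^3 = 6.24 × 10^-6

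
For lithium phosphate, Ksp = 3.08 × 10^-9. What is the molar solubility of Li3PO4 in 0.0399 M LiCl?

Li3PO4(s) ⇌ 3 Li^+ + PO4^3-
Ksp = [Li^+]^3[PO4^3-]
Let s = moles of Li3PO4 that dissolve per litre. [Li^+] = 0.0399 + 3s ≈ 0.0399, [PO4^3-] = s (common-ion effect: Li^+ is already 0.0399 M).
Ksp ≈ (0.0399)^3 × s
s = 4.85 × 10^-5 M
Check: 3s = 1.5 × 10^-4 ≪ 0.0399, so the approximation is valid.

4.85 x 10^-5 M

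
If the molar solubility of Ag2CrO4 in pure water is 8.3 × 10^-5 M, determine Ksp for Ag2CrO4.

Ag2CrO4(s) ⇌ 2 Ag^+(aq) + CrO4^2-(aq)
If s mol/L of Ag2CrO4 dissolves, [Ag^+] = 2s and [CrO4^2-] = s.
Ksp = [Ag^+]^2[CrO4^2-]
Substituting: Ksp = (2s)^2s = 4s^3
Ksp = 4 × (8.3 × 10^-5)^3 = 2.3 × 10^-12

Ksp = 2.3 × 10^-12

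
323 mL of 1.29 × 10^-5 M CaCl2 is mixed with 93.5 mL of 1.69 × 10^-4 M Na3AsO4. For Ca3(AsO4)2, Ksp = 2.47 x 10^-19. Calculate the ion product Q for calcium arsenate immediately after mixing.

Total volume = 323 + 93.5 = 416.5 mL.
[Ca^2+] = 1.29 × 10^-5 × (323/416.5) = 1.000 x 10^-5 M
[AsO4^3-] = 1.69 × 10^-4 × (93.5/416.5) = 3.794 × 10^-5 M
Ca3(AsO4)2(s) ⇌ 3 Ca^2+ + 2 AsO4^3-, so Q = [Ca^2+]^3[AsO4^3-]^2
Q = (1.000 × 10^-5)^3(3.794 × 10^-5)^2 = 1.44 × 10^-24
Q < Ksp, so no precipitate of Ca3(AsO4)2 forms.

Q ≈ 1.44 × 10^-24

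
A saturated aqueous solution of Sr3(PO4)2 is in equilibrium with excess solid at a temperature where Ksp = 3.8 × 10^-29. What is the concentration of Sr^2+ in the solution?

Sr3(PO4)2(s) <=> 3 Sr^2+(aq) + 2 PO4^3-(aq)
Ksp = [Sr^2+]^3[PO4^3-]^2
With molar solubility s: [Sr^2+] = 3s, [PO4^3-] = 2s.
Ksp = (3s)^3(2s)^2 = 108s^5
s^5 = 3.8 × 10^-29 / 108, so s = 8.11 × 10^-7 M
[Sr^2+] = 3s = 2.4 x 10^-6 M

[Sr^2+] ≈ 2.4 × 10^-6 M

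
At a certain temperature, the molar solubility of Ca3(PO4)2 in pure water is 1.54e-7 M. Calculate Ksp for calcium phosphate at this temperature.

9.35 x 10^-33

Ca3(PO4)2(s) ⇌ 3 Ca^2+(aq) + 2 PO4^3-(aq)
With molar solubility s: [Ca^2+] = 3s, [PO4^3-] = 2s.
Ksp = [Ca^2+]^3[PO4^3-]^2
So Ksp = (3s)^3 × (2s)^2 = 108s^5
Ksp = 108 × (1.54 x 10^-7)^5 = 9.35 x 10^-33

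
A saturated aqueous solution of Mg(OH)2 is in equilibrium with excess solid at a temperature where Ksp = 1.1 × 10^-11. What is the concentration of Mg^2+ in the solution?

Mg(OH)2(s) ⇌ Mg^2+(aq) + 2 OH^-(aq)
Ksp = [Mg^2+][OH^-]^2
Let s = molar solubility. Then [Mg^2+] = s and [OH^-] = 2s.
Substituting: Ksp = s(2s)^2 = 4s^3
s^3 = 1.1 × 10^-11 / 4, so s = 1.40 x 10^-4 M
[Mg^2+] = s = 1.4 × 10^-4 M

[Mg^2+] ≈ 1.4 × 10^-4 M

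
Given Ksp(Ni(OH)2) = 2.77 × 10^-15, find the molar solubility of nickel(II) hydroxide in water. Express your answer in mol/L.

Ni(OH)2(s) ⇌ Ni^2+ + 2 OH^-
Ksp = [Ni^2+][OH^-]^2
Let s = molar solubility. Then [Ni^2+] = s and [OH^-] = 2s.
Ksp = s(2s)^2 = 4s^3
s = (2.77 × 10^-15 / 4)^(1/3) = 8.85 × 10^-6 M

8.85 x 10^-6 M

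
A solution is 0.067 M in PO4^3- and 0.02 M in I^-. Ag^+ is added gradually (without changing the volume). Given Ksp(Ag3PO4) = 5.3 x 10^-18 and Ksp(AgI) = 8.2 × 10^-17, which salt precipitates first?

AgI

Each salt begins to precipitate when Q = Ksp, i.e. when [Ag^+] reaches its threshold.
For Ag3PO4: 5.3 x 10^-18 = 0.067 × [Ag^+]^3  ⇒  [Ag^+] = 4.3 x 10^-6 M.
For AgI: 8.2 × 10^-17 = 0.02 × [Ag^+]  ⇒  [Ag^+] = 4.1 x 10^-15 M.
The salt with the lower threshold [Ag^+] precipitates first: AgI.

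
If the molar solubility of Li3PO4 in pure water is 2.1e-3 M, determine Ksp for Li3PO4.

Ksp ≈ 5.3 x 10^-10

Li3PO4(s) ⇌ 3 Li^+(aq) + PO4^3-(aq)
With molar solubility s: [Li^+] = 3s, [PO4^3-] = s.
Ksp = [Li^+]^3[PO4^3-]
So Ksp = (3s)^3 × s = 27s^4
With s = 2.1 × 10^-3: Ksp = 5.3 × 10^-10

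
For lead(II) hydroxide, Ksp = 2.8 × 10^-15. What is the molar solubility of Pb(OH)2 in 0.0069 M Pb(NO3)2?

3.2 x 10^-7 M

Pb(OH)2(s) ⇌ Pb^2+ + 2 OH^-
Ksp = [Pb^2+][OH^-]^2
If s mol/L dissolves here, [Pb^2+] = 0.0069 + s ≈ 0.0069, [OH^-] = 2s (common-ion effect: Pb^2+ is already 0.0069 M).
Ksp ≈ 0.0069 × (2s)^2
s = 3.2 × 10^-7 M
Check: s = 3.2 × 10^-7 ≪ 0.0069, so the approximation is valid.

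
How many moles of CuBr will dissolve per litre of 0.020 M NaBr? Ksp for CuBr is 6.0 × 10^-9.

CuBr(s) ⇌ Cu^+(aq) + Br^-(aq)
Ksp = [Cu^+][Br^-]
Let s = moles of CuBr that dissolve per litre. [Cu^+] = s, [Br^-] = 0.020 + s ≈ 0.020 (common-ion effect: Br^- is already 0.020 M).
Ksp ≈ s × 0.020
s = 3.0 x 10^-7 M
Check: s = 3.0 × 10^-7 ≪ 0.020, so the approximation is valid.

s = 3.0 × 10^-7 M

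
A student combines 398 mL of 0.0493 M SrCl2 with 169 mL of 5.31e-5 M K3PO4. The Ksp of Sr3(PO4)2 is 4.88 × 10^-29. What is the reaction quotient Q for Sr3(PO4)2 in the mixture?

1.04 x 10^-14

Total volume = 398 + 169 = 567 mL.
[Sr^2+] = 4.93 x 10^-2 × (398/567) = 3.461 × 10^-2 M
[PO4^3-] = 5.31 x 10^-5 × (169/567) = 1.583 × 10^-5 M
Sr3(PO4)2(s) ⇌ 3 Sr^2+ + 2 PO4^3-, so Q = [Sr^2+]^3[PO4^3-]^2
Q = (3.461 × 10^-2)^3(1.583 × 10^-5)^2 = 1.04 x 10^-14
Q > Ksp, so Sr3(PO4)2 will precipitate.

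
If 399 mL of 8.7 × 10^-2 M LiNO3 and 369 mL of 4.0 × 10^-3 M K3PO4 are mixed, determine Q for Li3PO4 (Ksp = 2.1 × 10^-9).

Total volume = 399 + 369 = 768 mL.
[Li^+] = 8.7 × 10^-2 × (399/768) = 4.52 × 10^-2 M
[PO4^3-] = 4.0 × 10^-3 × (369/768) = 1.92 × 10^-3 M
Li3PO4(s) ⇌ 3 Li^+(aq) + PO4^3-(aq), so Q = [Li^+]^3[PO4^3-]
Q = (4.52 × 10^-2)^3(1.92 × 10^-3) = 1.8 × 10^-7
Q > Ksp, so Li3PO4 will precipitate.

Q = 1.8 × 10^-7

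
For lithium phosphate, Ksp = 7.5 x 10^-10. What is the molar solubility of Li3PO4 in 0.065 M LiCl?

Li3PO4(s) ⇌ 3 Li^+ + PO4^3-
Ksp = [Li^+]^3[PO4^3-]
If s mol/L dissolves here, [Li^+] = 0.065 + 3s ≈ 0.065, [PO4^3-] = s (common-ion effect: Li^+ is already 0.065 M).
Ksp ≈ (0.065)^3 × s
s = 2.7 × 10^-6 M
Check: 3s = 8.2 × 10^-6 ≪ 0.065, so the approximation is valid.

2.7 × 10^-6 M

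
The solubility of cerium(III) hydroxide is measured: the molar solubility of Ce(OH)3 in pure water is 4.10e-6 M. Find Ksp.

Ksp ≈ 7.63 × 10^-21

Ce(OH)3(s) <=> Ce^3+(aq) + 3 OH^-(aq)
Let s = molar solubility. Then [Ce^3+] = s and [OH^-] = 3s.
Ksp = [Ce^3+][OH^-]^3
So Ksp = s × (3s)^3 = 27s^4
With s = 4.10 × 10^-6: Ksp = 7.63 × 10^-21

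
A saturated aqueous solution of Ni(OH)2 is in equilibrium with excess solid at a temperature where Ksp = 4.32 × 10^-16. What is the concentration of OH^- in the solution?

Ni(OH)2(s) ⇌ Ni^2+ + 2 OH^-
Ksp = [Ni^2+][OH^-]^2
Let s = molar solubility. Then [Ni^2+] = s and [OH^-] = 2s.
Ksp = s(2s)^2 = 4s^3
Solving, s = (4.32 × 10^-16/4)^(1/3) = 4.762 × 10^-6 M
[OH^-] = 2s = 9.52 × 10^-6 M

[OH^-] = 9.52 × 10^-6 M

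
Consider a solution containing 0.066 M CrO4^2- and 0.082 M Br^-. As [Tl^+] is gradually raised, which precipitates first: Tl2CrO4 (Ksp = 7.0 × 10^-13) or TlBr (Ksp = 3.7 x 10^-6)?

Tl2CrO4

Precipitation of each salt starts when its ion product equals its Ksp.
For Tl2CrO4: 7.0 × 10^-13 = 0.066 × [Tl^+]^2  ⇒  [Tl^+] = 3.3 × 10^-6 M.
For TlBr: 3.7 x 10^-6 = 0.082 × [Tl^+]  ⇒  [Tl^+] = 4.5 × 10^-5 M.
The salt with the lower threshold [Tl^+] precipitates first: Tl2CrO4.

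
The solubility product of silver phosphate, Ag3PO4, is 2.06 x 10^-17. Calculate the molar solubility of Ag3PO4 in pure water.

Ag3PO4(s) <=> 3 Ag^+ + PO4^3-
Ksp = [Ag^+]^3[PO4^3-]
If s mol/L of Ag3PO4 dissolves, [Ag^+] = 3s and [PO4^3-] = s.
So Ksp = (3s)^3 × s = 27s^4
s = (2.06 x 10^-17 / 27)^(1/4) = 2.96 × 10^-5 M

s ≈ 2.96 x 10^-5 M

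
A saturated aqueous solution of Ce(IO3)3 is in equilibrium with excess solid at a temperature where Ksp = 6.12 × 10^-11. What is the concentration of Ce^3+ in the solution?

[Ce^3+] = 1.23 × 10^-3 M

Ce(IO3)3(s) ⇌ Ce^3+(aq) + 3 IO3^-(aq)
Ksp = [Ce^3+][IO3^-]^3
If s mol/L of Ce(IO3)3 dissolves, [Ce^3+] = s and [IO3^-] = 3s.
Substituting: Ksp = s(3s)^3 = 27s^4
Solving, s = (6.12 × 10^-11/27)^(1/4) = 1.227 x 10^-3 M
[Ce^3+] = s = 1.23 × 10^-3 M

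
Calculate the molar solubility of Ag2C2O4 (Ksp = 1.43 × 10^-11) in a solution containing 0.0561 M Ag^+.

4.54 × 10^-9 M

Ag2C2O4(s) ⇌ 2 Ag^+ + C2O4^2-
Ksp = [Ag^+]^2[C2O4^2-]
If s mol/L dissolves here, [Ag^+] = 0.0561 + 2s ≈ 0.0561, [C2O4^2-] = s (since the Ag^+ already present dominates).
Ksp ≈ (0.0561)^2 × s
s = 4.54 x 10^-9 M
Check: 2s = 9.1 x 10^-9 ≪ 0.0561, so the approximation is valid.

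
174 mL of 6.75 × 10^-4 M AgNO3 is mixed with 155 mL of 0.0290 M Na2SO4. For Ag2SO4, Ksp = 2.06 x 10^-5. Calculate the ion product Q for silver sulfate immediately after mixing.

1.74e-9

Total volume = 174 + 155 = 329 mL.
[Ag^+] = 6.75 × 10^-4 × (174/329) = 3.570 × 10^-4 M
[SO4^2-] = 2.90 × 10^-2 × (155/329) = 1.366 x 10^-2 M
Ag2SO4(s) ⇌ 2 Ag^+(aq) + SO4^2-(aq), so Q = [Ag^+]^2[SO4^2-]
Q = (3.570 × 10^-4)^2(1.366 × 10^-2) = 1.74 x 10^-9
Q < Ksp, so no precipitate of Ag2SO4 forms.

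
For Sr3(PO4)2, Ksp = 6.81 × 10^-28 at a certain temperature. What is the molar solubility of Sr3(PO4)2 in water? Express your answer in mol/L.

s = 1.45 x 10^-6 M

Sr3(PO4)2(s) ⇌ 3 Sr^2+ + 2 PO4^3-
Ksp = [Sr^2+]^3[PO4^3-]^2
If s mol/L of Sr3(PO4)2 dissolves, [Sr^2+] = 3s and [PO4^3-] = 2s.
Ksp = (3s)^3(2s)^2 = 108s^5
Solving, s = (6.81 × 10^-28/108)^(1/5) = 1.45 × 10^-6 M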